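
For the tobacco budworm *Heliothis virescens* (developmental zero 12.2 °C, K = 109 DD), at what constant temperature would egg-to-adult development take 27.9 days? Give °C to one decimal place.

16.1 °C

Required daily accumulation = 109 / 27.9 = 3.907 DD/day.
T = T_base + 3.907 = 12.2 + 3.907 = 16.107 ≈ 16.1 °C.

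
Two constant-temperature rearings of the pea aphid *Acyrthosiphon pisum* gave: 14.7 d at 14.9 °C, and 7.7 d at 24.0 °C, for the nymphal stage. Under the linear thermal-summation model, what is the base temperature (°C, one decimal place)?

4.9 °C

Under the model K = D·(T − T_b), so D₁·(T₁ − T_b) = D₂·(T₂ − T_b).
14.7·(14.9 − T_b) = 7.7·(24.0 − T_b)
T_b = (14.7·14.9 − 7.7·24.0) / (14.7 − 7.7) = 34.23 / 7.0 = 4.890 °C ≈ 4.9 °C.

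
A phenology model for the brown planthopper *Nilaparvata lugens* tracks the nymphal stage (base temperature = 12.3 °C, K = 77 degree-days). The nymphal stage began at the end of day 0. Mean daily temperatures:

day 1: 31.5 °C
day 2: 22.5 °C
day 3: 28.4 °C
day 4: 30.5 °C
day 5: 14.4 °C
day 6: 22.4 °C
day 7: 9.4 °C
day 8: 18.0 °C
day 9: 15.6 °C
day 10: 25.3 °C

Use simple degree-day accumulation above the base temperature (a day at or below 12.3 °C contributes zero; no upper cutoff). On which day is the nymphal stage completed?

Daily DD above 12.3 °C: 19.2, 10.2, 16.1, 18.2, 2.1, 10.1, 0.0, 5.7, 3.3, 13.0.
Cumulative: 19.2, 29.4, 45.5, 63.7, 65.8, 75.9, 75.9, 81.6, 84.9, 97.9.
The total first reaches 77 DD on day 8.

day 8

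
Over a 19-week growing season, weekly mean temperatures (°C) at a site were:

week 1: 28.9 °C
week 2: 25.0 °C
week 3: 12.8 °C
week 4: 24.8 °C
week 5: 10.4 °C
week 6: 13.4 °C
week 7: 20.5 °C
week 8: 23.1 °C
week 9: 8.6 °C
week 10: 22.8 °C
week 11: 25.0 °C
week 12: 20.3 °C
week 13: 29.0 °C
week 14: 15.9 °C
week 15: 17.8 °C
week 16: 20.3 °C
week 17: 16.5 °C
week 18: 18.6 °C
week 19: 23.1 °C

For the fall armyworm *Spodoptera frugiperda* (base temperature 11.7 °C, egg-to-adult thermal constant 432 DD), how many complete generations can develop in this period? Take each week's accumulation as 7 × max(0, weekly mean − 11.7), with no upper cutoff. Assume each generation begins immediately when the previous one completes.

Weekly DD (7 × max(0, T̄ − 11.7)): 120.4, 93.1, 7.7, 91.7, 0.0, 11.9, 61.6, 79.8, 0.0, 77.7, 93.1, 60.2, 121.1, 29.4, 42.7, 60.2, 33.6, 48.3, 79.8.
Season total = 1112.3 DD.
Complete generations = ⌊1112.3 / 432⌋ = 2.

2 generations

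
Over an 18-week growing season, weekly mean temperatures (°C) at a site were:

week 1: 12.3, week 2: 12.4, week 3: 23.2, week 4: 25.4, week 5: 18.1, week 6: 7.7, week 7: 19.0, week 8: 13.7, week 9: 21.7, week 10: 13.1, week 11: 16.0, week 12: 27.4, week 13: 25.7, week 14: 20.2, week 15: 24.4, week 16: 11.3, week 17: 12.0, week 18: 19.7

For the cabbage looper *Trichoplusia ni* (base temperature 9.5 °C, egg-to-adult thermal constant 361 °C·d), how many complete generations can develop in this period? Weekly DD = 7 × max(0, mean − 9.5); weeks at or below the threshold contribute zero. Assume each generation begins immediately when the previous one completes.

Weekly DD (7 × max(0, T̄ − 9.5)): 19.6, 20.3, 95.9, 111.3, 60.2, 0.0, 66.5, 29.4, 85.4, 25.2, 45.5, 125.3, 113.4, 74.9, 104.3, 12.6, 17.5, 71.4.
Season total = 1078.7 DD.
Complete generations = ⌊1078.7 / 361⌋ = 2.

2 generations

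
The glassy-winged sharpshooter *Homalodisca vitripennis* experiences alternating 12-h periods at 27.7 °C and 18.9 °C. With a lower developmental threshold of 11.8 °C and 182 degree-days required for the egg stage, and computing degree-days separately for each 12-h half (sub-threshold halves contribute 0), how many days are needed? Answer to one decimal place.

Day half: max(0, 27.7 − 11.8) × 0.5 = 15.9 × 0.5 = 7.95 DD.
Night half: max(0, 18.9 − 11.8) × 0.5 = 7.1 × 0.5 = 3.55 DD.
Per 24 h: 11.50 DD/day.
Duration = 182 / 11.50 = 15.826 ≈ 15.8 days.

15.8 days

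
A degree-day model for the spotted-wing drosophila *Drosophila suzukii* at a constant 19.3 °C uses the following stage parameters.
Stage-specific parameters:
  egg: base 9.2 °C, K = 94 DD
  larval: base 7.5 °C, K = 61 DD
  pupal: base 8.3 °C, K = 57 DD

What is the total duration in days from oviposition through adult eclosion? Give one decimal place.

egg: 94 / (19.3 − 9.2) = 94 / 10.1 = 9.307 d.
larval: 61 / (19.3 − 7.5) = 61 / 11.8 = 5.169 d.
pupal: 57 / (19.3 − 8.3) = 57 / 11.0 = 5.182 d.
Sum = 19.658 ≈ 19.7 days.

19.7 days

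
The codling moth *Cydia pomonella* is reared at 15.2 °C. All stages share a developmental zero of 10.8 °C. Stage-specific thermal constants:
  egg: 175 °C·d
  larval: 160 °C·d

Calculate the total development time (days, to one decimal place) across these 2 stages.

Daily accumulation at 15.2 °C = 15.2 − 10.8 = 4.4 DD/day.
Total K = 175 + 160 = 335 DD.
Total duration = 335 / 4.4 = 76.136 ≈ 76.1 days.

76.1 days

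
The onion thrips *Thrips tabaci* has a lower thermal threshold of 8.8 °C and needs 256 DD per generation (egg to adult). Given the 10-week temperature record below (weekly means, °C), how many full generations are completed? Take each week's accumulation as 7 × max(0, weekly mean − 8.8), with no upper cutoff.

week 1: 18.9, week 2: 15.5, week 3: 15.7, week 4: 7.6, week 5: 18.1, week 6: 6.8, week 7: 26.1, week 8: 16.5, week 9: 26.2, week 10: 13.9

Weekly DD (7 × max(0, T̄ − 8.8)): 70.7, 46.9, 48.3, 0.0, 65.1, 0.0, 121.1, 53.9, 121.8, 35.7.
Season total = 563.5 DD.
Complete generations = ⌊563.5 / 256⌋ = 2.

2 generations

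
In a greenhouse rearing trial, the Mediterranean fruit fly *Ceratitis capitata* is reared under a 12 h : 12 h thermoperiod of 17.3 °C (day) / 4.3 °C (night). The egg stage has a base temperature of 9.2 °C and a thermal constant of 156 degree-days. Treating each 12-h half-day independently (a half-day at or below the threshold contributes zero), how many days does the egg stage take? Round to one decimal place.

38.5 days

Day half: max(0, 17.3 − 9.2) × 0.5 = 8.1 × 0.5 = 4.05 DD.
Night half: max(0, 4.3 − 9.2) × 0.5 = 0.0 × 0.5 = 0.00 DD.
Per 24 h: 4.05 DD/day.
Duration = 156 / 4.05 = 38.519 ≈ 38.5 days.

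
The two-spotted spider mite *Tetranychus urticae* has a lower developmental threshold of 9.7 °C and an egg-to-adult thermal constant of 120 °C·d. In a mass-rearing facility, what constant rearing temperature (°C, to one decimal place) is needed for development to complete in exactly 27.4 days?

14.1 °C

Required daily accumulation = 120 / 27.4 = 4.380 DD/day.
T = T_base + 4.380 = 9.7 + 4.380 = 14.080 ≈ 14.1 °C.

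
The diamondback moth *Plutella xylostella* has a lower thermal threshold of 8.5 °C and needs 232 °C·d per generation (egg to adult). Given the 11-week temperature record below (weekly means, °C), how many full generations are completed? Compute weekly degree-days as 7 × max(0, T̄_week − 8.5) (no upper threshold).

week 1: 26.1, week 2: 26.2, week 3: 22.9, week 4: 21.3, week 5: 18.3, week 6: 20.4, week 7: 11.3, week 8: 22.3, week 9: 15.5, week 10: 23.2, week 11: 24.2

4 generations

Weekly DD (7 × max(0, T̄ − 8.5)): 123.2, 123.9, 100.8, 89.6, 68.6, 83.3, 19.6, 96.6, 49.0, 102.9, 109.9.
Season total = 967.4 DD.
Complete generations = ⌊967.4 / 232⌋ = 4.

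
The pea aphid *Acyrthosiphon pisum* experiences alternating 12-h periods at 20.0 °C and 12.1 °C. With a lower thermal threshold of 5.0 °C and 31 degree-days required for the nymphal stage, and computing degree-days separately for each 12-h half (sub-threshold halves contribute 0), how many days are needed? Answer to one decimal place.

2.8 days

Day half: max(0, 20.0 − 5.0) × 0.5 = 15.0 × 0.5 = 7.50 DD.
Night half: max(0, 12.1 − 5.0) × 0.5 = 7.1 × 0.5 = 3.55 DD.
Per 24 h: 11.05 DD/day.
Duration = 31 / 11.05 = 2.805 ≈ 2.8 days.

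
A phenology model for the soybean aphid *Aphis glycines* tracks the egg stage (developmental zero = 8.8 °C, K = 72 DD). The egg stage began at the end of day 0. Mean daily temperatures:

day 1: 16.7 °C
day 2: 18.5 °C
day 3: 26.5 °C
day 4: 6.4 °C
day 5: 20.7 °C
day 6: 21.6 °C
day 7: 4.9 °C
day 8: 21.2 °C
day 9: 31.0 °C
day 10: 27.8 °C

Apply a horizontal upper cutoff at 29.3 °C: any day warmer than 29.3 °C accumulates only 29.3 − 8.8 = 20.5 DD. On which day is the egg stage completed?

Daily DD above 8.8 °C (capped at 20.5): 7.9, 9.7, 17.7, 0.0, 11.9, 12.8, 0.0, 12.4, 20.5, 19.0.
Cumulative: 7.9, 17.6, 35.3, 35.3, 47.2, 60.0, 60.0, 72.4, 92.9, 111.9.
The total first reaches 72 DD on day 8.

day 8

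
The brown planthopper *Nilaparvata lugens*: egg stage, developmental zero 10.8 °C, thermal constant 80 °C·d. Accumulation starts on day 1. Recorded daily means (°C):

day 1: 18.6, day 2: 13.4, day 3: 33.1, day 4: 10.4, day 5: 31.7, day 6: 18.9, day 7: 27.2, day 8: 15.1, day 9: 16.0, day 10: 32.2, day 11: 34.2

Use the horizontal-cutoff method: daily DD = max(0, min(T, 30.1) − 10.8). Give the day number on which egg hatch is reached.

Daily DD above 10.8 °C (capped at 19.3): 7.8, 2.6, 19.3, 0.0, 19.3, 8.1, 16.4, 4.3, 5.2, 19.3, 19.3.
Cumulative: 7.8, 10.4, 29.7, 29.7, 49.0, 57.1, 73.5, 77.8, 83.0, 102.3, 121.6.
The total first reaches 80 DD on day 9.

day 9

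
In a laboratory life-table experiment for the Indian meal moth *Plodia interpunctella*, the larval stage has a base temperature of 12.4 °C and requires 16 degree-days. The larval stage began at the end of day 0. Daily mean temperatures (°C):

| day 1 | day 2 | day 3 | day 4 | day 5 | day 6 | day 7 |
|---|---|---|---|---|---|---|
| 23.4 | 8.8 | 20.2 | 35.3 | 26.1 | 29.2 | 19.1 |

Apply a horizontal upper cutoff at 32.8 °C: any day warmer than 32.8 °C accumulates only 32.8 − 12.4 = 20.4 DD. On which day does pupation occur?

Daily DD above 12.4 °C (capped at 20.4): 11.0, 0.0, 7.8, 20.4, 13.7, 16.8, 6.7.
Cumulative: 11.0, 11.0, 18.8, 39.2, 52.9, 69.7, 76.4.
The total first reaches 16 DD on day 3.

day 3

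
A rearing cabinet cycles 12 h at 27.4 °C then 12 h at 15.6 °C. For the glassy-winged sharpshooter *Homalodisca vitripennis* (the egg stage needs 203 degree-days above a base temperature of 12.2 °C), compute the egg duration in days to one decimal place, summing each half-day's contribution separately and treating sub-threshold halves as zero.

21.8 days

Day half: max(0, 27.4 − 12.2) × 0.5 = 15.2 × 0.5 = 7.60 DD.
Night half: max(0, 15.6 − 12.2) × 0.5 = 3.4 × 0.5 = 1.70 DD.
Per 24 h: 9.30 DD/day.
Duration = 203 / 9.30 = 21.828 ≈ 21.8 days.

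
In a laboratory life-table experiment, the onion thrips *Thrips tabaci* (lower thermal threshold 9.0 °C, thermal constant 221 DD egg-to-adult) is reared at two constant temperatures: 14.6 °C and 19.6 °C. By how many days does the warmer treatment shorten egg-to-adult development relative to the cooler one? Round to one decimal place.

At 14.6 °C: 221 / (14.6 − 9.0) = 221 / 5.6 = 39.464 d.
At 19.6 °C: 221 / (19.6 − 9.0) = 221 / 10.6 = 20.849 d.
Difference = |39.464 − 20.849| = 18.615 ≈ 18.6 days.

18.6 days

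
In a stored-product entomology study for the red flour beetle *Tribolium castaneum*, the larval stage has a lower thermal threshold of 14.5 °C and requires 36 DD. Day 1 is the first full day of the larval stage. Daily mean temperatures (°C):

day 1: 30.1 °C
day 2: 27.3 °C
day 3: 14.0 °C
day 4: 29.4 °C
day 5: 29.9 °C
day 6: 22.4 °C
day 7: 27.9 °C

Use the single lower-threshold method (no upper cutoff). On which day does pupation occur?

Daily DD above 14.5 °C: 15.6, 12.8, 0.0, 14.9, 15.4, 7.9, 13.4.
Cumulative: 15.6, 28.4, 28.4, 43.3, 58.7, 66.6, 80.0.
The total first reaches 36 DD on day 4.

day 4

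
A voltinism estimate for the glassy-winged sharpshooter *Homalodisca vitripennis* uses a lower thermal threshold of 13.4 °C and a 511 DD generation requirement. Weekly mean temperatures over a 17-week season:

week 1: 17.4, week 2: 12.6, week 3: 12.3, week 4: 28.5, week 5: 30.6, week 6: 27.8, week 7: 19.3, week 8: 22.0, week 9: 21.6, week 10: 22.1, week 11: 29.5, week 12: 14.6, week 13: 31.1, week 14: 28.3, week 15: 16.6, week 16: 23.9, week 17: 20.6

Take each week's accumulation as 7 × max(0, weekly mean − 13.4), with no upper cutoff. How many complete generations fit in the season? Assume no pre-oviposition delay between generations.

Weekly DD (7 × max(0, T̄ − 13.4)): 28.0, 0.0, 0.0, 105.7, 120.4, 100.8, 41.3, 60.2, 57.4, 60.9, 112.7, 8.4, 123.9, 104.3, 22.4, 73.5, 50.4.
Season total = 1070.3 DD.
Complete generations = ⌊1070.3 / 511⌋ = 2.

2 generations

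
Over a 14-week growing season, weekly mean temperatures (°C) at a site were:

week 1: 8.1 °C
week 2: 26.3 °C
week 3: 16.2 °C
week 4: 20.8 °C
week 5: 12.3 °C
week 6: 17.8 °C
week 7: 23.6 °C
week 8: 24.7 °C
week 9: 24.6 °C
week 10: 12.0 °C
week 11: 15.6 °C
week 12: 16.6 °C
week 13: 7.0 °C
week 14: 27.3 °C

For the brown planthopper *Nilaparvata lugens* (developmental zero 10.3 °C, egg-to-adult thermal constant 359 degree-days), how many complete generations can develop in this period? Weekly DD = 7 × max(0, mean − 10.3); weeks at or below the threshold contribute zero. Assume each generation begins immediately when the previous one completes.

Weekly DD (7 × max(0, T̄ − 10.3)): 0.0, 112.0, 41.3, 73.5, 14.0, 52.5, 93.1, 100.8, 100.1, 11.9, 37.1, 44.1, 0.0, 119.0.
Season total = 799.4 DD.
Complete generations = ⌊799.4 / 359⌋ = 2.

2 generations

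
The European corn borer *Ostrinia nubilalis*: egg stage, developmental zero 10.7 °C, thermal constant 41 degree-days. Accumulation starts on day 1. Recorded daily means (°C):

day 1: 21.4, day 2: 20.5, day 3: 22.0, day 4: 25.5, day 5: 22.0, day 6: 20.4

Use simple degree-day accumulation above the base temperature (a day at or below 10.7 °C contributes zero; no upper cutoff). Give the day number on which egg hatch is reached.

day 4

Daily DD above 10.7 °C: 10.7, 9.8, 11.3, 14.8, 11.3, 9.7.
Cumulative: 10.7, 20.5, 31.8, 46.6, 57.9, 67.6.
The total first reaches 41 DD on day 4.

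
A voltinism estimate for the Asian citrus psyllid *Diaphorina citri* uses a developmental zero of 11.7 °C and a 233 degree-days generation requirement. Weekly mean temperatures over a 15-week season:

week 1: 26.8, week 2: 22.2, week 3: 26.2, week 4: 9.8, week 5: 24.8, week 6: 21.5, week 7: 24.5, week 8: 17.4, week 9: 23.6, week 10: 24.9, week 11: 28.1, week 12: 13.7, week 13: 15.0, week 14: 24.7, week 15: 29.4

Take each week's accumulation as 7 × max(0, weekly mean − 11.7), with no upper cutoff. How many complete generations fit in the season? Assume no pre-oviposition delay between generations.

Weekly DD (7 × max(0, T̄ − 11.7)): 105.7, 73.5, 101.5, 0.0, 91.7, 68.6, 89.6, 39.9, 83.3, 92.4, 114.8, 14.0, 23.1, 91.0, 123.9.
Season total = 1113.0 DD.
Complete generations = ⌊1113.0 / 233⌋ = 4.

4 generations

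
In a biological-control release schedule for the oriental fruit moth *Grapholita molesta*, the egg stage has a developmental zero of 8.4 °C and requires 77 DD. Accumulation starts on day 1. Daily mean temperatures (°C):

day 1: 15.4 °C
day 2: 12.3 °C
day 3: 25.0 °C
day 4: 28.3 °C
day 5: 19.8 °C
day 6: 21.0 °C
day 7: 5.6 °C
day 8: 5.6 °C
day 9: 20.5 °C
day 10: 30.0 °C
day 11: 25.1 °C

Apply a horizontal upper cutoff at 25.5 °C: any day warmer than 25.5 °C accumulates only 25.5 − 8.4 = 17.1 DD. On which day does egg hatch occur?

day 9

Daily DD above 8.4 °C (capped at 17.1): 7.0, 3.9, 16.6, 17.1, 11.4, 12.6, 0.0, 0.0, 12.1, 17.1, 16.7.
Cumulative: 7.0, 10.9, 27.5, 44.6, 56.0, 68.6, 68.6, 68.6, 80.7, 97.8, 114.5.
The total first reaches 77 DD on day 9.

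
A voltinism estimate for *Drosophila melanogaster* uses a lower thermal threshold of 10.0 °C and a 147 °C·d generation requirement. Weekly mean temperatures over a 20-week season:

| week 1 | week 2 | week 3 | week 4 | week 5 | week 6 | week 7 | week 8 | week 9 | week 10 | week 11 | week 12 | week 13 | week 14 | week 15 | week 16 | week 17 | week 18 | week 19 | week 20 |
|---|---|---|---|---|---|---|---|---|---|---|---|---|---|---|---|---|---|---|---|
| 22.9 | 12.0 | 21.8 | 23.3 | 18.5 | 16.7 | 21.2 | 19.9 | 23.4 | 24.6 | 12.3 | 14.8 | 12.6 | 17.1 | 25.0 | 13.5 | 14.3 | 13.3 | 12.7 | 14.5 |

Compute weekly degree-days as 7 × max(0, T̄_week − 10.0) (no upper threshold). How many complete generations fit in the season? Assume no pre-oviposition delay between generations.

7 generations

Weekly DD (7 × max(0, T̄ − 10.0)): 90.3, 14.0, 82.6, 93.1, 59.5, 46.9, 78.4, 69.3, 93.8, 102.2, 16.1, 33.6, 18.2, 49.7, 105.0, 24.5, 30.1, 23.1, 18.9, 31.5.
Season total = 1080.8 DD.
Complete generations = ⌊1080.8 / 147⌋ = 7.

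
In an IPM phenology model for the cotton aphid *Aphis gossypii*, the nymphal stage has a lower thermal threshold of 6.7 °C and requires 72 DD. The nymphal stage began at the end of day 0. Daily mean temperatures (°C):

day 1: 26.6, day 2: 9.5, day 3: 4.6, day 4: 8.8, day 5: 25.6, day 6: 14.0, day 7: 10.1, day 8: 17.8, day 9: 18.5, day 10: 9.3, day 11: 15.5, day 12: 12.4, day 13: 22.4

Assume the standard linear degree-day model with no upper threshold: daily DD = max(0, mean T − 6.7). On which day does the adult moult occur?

day 9

Daily DD above 6.7 °C: 19.9, 2.8, 0.0, 2.1, 18.9, 7.3, 3.4, 11.1, 11.8, 2.6, 8.8, 5.7, 15.7.
Cumulative: 19.9, 22.7, 22.7, 24.8, 43.7, 51.0, 54.4, 65.5, 77.3, 79.9, 88.7, 94.4, 110.1.
The total first reaches 72 DD on day 9.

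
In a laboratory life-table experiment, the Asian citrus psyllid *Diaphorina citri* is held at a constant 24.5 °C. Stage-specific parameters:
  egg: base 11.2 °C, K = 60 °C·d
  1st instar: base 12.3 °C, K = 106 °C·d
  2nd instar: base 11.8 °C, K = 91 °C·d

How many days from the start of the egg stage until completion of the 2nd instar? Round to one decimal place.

egg: 60 / (24.5 − 11.2) = 60 / 13.3 = 4.511 d.
1st instar: 106 / (24.5 − 12.3) = 106 / 12.2 = 8.689 d.
2nd instar: 91 / (24.5 − 11.8) = 91 / 12.7 = 7.165 d.
Sum = 20.365 ≈ 20.4 days.

20.4 days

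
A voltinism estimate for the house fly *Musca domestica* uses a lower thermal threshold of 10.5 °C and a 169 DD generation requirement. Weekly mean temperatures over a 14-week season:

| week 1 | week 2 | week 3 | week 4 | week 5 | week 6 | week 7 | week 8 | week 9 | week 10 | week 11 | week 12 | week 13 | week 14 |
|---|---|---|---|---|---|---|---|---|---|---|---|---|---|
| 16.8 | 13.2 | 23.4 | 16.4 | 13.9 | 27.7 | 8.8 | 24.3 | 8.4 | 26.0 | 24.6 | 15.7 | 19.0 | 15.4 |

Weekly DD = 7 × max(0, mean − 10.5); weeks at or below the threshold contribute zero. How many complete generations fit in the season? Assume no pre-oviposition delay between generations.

Weekly DD (7 × max(0, T̄ − 10.5)): 44.1, 18.9, 90.3, 41.3, 23.8, 120.4, 0.0, 96.6, 0.0, 108.5, 98.7, 36.4, 59.5, 34.3.
Season total = 772.8 DD.
Complete generations = ⌊772.8 / 169⌋ = 4.

4 generations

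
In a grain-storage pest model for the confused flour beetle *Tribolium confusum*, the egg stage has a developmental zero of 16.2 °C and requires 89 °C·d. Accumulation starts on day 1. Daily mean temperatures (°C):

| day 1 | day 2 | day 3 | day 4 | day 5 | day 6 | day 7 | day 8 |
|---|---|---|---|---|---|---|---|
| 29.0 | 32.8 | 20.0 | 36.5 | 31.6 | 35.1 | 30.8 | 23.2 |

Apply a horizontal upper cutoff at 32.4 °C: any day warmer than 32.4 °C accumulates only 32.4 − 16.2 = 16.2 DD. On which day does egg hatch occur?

Daily DD above 16.2 °C (capped at 16.2): 12.8, 16.2, 3.8, 16.2, 15.4, 16.2, 14.6, 7.0.
Cumulative: 12.8, 29.0, 32.8, 49.0, 64.4, 80.6, 95.2, 102.2.
The total first reaches 89 DD on day 7.

day 7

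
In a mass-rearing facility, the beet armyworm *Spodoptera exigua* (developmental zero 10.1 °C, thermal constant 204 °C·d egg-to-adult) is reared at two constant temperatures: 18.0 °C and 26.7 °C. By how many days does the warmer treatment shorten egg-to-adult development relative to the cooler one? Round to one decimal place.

13.5 days

At 18.0 °C: 204 / (18.0 − 10.1) = 204 / 7.9 = 25.823 d.
At 26.7 °C: 204 / (26.7 − 10.1) = 204 / 16.6 = 12.289 d.
Difference = |25.823 − 12.289| = 13.534 ≈ 13.5 days.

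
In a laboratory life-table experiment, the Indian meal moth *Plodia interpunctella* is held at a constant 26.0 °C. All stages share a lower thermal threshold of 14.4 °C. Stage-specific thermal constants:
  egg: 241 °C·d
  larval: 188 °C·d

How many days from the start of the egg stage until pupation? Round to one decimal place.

Daily accumulation at 26.0 °C = 26.0 − 14.4 = 11.6 DD/day.
Total K = 241 + 188 = 429 DD.
Total duration = 429 / 11.6 = 36.983 ≈ 37.0 days.

37.0 days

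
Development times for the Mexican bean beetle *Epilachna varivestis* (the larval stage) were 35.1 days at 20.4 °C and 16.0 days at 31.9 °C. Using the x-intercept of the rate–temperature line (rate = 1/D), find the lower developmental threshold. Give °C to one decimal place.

10.8 °C

Linear rate model ⇒ the product D·(T − T_b) is constant across temperatures.
35.1·(20.4 − T_b) = 16.0·(31.9 − T_b)
T_b = (35.1·20.4 − 16.0·31.9) / (35.1 − 16.0) = 205.64 / 19.1 = 10.766 °C ≈ 10.8 °C.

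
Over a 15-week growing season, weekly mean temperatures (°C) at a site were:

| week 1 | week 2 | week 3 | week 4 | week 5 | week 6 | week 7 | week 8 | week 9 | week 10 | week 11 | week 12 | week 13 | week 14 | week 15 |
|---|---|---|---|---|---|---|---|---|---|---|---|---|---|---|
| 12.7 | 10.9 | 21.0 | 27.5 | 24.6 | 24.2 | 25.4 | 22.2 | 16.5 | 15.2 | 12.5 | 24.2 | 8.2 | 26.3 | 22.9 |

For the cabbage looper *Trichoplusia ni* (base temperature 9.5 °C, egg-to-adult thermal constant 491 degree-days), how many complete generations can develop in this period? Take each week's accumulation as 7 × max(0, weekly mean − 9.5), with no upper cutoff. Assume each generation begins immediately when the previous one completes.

Weekly DD (7 × max(0, T̄ − 9.5)): 22.4, 9.8, 80.5, 126.0, 105.7, 102.9, 111.3, 88.9, 49.0, 39.9, 21.0, 102.9, 0.0, 117.6, 93.8.
Season total = 1071.7 DD.
Complete generations = ⌊1071.7 / 491⌋ = 2.

2 generations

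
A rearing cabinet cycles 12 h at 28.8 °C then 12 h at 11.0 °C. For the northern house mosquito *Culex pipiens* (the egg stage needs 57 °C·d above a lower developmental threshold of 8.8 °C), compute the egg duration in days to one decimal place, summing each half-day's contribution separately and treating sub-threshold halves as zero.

Day half: max(0, 28.8 − 8.8) × 0.5 = 20.0 × 0.5 = 10.00 DD.
Night half: max(0, 11.0 − 8.8) × 0.5 = 2.2 × 0.5 = 1.10 DD.
Per 24 h: 11.10 DD/day.
Duration = 57 / 11.10 = 5.135 ≈ 5.1 days.

5.1 days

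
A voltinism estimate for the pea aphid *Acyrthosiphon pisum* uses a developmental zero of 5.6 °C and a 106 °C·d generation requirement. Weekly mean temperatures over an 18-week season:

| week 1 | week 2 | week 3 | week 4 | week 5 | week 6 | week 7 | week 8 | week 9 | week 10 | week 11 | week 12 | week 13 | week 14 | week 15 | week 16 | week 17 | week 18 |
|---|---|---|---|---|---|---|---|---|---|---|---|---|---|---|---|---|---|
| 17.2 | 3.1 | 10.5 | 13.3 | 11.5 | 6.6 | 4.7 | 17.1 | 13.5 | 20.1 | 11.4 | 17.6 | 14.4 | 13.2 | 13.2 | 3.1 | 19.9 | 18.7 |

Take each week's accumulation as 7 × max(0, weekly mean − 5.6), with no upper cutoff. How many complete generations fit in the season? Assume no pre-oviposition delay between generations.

Weekly DD (7 × max(0, T̄ − 5.6)): 81.2, 0.0, 34.3, 53.9, 41.3, 7.0, 0.0, 80.5, 55.3, 101.5, 40.6, 84.0, 61.6, 53.2, 53.2, 0.0, 100.1, 91.7.
Season total = 939.4 DD.
Complete generations = ⌊939.4 / 106⌋ = 8.

8 generations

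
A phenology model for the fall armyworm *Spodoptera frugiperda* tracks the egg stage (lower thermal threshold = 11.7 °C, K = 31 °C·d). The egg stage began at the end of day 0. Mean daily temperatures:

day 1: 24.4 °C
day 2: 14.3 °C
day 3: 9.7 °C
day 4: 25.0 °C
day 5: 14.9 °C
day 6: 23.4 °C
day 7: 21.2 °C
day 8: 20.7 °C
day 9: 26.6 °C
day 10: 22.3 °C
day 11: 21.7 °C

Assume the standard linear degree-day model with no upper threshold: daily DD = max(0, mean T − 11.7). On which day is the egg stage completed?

day 5

Daily DD above 11.7 °C: 12.7, 2.6, 0.0, 13.3, 3.2, 11.7, 9.5, 9.0, 14.9, 10.6, 10.0.
Cumulative: 12.7, 15.3, 15.3, 28.6, 31.8, 43.5, 53.0, 62.0, 76.9, 87.5, 97.5.
The total first reaches 31 DD on day 5.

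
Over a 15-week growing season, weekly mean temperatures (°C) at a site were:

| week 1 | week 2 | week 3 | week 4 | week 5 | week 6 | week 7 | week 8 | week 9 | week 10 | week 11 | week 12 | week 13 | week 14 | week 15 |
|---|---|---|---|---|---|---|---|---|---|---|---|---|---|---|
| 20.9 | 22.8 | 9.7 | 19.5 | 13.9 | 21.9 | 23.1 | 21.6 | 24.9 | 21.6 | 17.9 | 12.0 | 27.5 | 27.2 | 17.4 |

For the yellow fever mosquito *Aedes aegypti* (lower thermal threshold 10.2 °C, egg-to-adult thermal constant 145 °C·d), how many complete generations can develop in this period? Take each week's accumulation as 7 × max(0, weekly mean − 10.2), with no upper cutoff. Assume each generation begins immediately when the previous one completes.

7 generations

Weekly DD (7 × max(0, T̄ − 10.2)): 74.9, 88.2, 0.0, 65.1, 25.9, 81.9, 90.3, 79.8, 102.9, 79.8, 53.9, 12.6, 121.1, 119.0, 50.4.
Season total = 1045.8 DD.
Complete generations = ⌊1045.8 / 145⌋ = 7.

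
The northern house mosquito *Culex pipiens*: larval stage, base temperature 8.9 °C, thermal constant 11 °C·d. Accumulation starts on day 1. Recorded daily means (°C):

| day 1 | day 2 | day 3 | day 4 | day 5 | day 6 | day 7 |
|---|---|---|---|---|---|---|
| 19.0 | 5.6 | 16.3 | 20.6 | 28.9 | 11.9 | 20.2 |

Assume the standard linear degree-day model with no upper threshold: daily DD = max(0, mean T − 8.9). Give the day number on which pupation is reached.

Daily DD above 8.9 °C: 10.1, 0.0, 7.4, 11.7, 20.0, 3.0, 11.3.
Cumulative: 10.1, 10.1, 17.5, 29.2, 49.2, 52.2, 63.5.
The total first reaches 11 DD on day 3.

day 3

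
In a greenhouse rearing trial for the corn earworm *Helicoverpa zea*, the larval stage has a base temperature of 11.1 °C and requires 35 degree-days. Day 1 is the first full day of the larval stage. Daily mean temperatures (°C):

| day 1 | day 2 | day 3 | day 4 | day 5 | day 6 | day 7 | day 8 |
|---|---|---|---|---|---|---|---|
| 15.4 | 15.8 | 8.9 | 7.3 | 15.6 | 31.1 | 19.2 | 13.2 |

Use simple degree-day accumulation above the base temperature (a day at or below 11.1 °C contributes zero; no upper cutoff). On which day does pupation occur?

day 7

Daily DD above 11.1 °C: 4.3, 4.7, 0.0, 0.0, 4.5, 20.0, 8.1, 2.1.
Cumulative: 4.3, 9.0, 9.0, 9.0, 13.5, 33.5, 41.6, 43.7.
The total first reaches 35 DD on day 7.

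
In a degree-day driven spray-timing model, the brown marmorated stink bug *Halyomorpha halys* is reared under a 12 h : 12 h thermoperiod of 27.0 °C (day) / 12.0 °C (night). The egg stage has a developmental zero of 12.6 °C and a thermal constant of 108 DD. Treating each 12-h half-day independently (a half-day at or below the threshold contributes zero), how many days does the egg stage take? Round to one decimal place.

15.0 days

Day half: max(0, 27.0 − 12.6) × 0.5 = 14.4 × 0.5 = 7.20 DD.
Night half: max(0, 12.0 − 12.6) × 0.5 = 0.0 × 0.5 = 0.00 DD.
Per 24 h: 7.20 DD/day.
Duration = 108 / 7.20 = 15.000 ≈ 15.0 days.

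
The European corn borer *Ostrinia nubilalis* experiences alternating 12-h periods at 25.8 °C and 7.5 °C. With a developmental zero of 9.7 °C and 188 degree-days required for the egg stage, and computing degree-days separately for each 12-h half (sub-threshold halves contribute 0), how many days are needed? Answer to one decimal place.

Day half: max(0, 25.8 − 9.7) × 0.5 = 16.1 × 0.5 = 8.05 DD.
Night half: max(0, 7.5 − 9.7) × 0.5 = 0.0 × 0.5 = 0.00 DD.
Per 24 h: 8.05 DD/day.
Duration = 188 / 8.05 = 23.354 ≈ 23.4 days.

23.4 days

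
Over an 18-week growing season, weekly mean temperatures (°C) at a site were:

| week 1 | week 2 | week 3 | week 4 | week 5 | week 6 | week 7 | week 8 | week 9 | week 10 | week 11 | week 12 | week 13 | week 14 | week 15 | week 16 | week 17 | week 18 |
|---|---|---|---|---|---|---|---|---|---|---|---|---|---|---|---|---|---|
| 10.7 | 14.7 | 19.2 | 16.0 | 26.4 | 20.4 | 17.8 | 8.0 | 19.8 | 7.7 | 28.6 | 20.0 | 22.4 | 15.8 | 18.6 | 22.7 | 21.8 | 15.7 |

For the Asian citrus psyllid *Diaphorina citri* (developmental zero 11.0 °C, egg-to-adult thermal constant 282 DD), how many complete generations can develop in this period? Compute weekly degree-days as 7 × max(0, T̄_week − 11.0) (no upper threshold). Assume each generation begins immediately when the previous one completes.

3 generations

Weekly DD (7 × max(0, T̄ − 11.0)): 0.0, 25.9, 57.4, 35.0, 107.8, 65.8, 47.6, 0.0, 61.6, 0.0, 123.2, 63.0, 79.8, 33.6, 53.2, 81.9, 75.6, 32.9.
Season total = 944.3 DD.
Complete generations = ⌊944.3 / 282⌋ = 3.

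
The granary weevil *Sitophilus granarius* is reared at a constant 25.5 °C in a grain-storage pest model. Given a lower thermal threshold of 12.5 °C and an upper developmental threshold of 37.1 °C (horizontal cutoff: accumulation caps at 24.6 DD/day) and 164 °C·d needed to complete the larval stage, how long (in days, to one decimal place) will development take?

Daily accumulation = 25.5 − 12.5 = 13.0 DD/day.
Duration = 164 / 13.0 = 12.615 ≈ 12.6 days.

12.6 days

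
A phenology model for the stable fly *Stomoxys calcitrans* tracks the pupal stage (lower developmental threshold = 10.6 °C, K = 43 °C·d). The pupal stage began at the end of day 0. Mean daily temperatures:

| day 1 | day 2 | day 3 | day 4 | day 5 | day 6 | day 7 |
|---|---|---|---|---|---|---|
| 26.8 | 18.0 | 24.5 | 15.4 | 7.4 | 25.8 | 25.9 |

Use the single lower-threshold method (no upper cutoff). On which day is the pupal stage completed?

Daily DD above 10.6 °C: 16.2, 7.4, 13.9, 4.8, 0.0, 15.2, 15.3.
Cumulative: 16.2, 23.6, 37.5, 42.3, 42.3, 57.5, 72.8.
The total first reaches 43 DD on day 6.

day 6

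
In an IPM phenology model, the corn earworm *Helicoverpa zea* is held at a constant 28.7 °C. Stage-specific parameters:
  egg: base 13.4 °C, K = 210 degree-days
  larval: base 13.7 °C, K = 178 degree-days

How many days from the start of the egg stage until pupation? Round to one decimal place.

egg: 210 / (28.7 − 13.4) = 210 / 15.3 = 13.725 d.
larval: 178 / (28.7 − 13.7) = 178 / 15.0 = 11.867 d.
Sum = 25.592 ≈ 25.6 days.

25.6 days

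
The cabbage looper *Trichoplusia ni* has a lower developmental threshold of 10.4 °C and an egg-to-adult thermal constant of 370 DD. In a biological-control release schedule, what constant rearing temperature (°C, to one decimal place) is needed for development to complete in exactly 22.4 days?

Required daily accumulation = 370 / 22.4 = 16.518 DD/day.
T = T_base + 16.518 = 10.4 + 16.518 = 26.918 ≈ 26.9 °C.

26.9 °C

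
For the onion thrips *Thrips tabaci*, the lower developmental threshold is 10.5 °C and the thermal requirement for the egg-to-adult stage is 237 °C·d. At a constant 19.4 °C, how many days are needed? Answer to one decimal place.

26.6 days

Daily accumulation = 19.4 − 10.5 = 8.9 DD/day.
Duration = 237 / 8.9 = 26.629 ≈ 26.6 days.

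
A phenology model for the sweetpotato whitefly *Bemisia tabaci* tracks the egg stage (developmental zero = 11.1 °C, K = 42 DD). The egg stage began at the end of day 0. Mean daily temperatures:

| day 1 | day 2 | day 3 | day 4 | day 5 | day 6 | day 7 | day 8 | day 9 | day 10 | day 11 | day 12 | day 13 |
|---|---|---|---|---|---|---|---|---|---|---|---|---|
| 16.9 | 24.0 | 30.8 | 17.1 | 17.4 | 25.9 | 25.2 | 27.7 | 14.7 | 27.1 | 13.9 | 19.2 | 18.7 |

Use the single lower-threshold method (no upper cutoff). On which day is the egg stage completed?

day 4

Daily DD above 11.1 °C: 5.8, 12.9, 19.7, 6.0, 6.3, 14.8, 14.1, 16.6, 3.6, 16.0, 2.8, 8.1, 7.6.
Cumulative: 5.8, 18.7, 38.4, 44.4, 50.7, 65.5, 79.6, 96.2, 99.8, 115.8, 118.6, 126.7, 134.3.
The total first reaches 42 DD on day 4.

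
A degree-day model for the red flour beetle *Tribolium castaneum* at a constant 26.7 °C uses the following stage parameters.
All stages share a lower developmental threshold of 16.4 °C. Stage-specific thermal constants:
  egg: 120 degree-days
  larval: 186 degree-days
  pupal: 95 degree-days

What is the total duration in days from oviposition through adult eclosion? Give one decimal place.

Daily accumulation at 26.7 °C = 26.7 − 16.4 = 10.3 DD/day.
Total K = 120 + 186 + 95 = 401 DD.
Total duration = 401 / 10.3 = 38.932 ≈ 38.9 days.

38.9 days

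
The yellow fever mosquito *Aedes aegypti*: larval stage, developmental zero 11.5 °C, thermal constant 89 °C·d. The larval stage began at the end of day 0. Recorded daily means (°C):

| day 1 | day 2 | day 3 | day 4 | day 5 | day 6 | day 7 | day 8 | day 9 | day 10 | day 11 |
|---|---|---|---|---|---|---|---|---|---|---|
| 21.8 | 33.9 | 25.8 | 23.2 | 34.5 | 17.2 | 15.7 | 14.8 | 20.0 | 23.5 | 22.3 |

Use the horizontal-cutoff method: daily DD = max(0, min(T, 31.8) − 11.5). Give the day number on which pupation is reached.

Daily DD above 11.5 °C (capped at 20.3): 10.3, 20.3, 14.3, 11.7, 20.3, 5.7, 4.2, 3.3, 8.5, 12.0, 10.8.
Cumulative: 10.3, 30.6, 44.9, 56.6, 76.9, 82.6, 86.8, 90.1, 98.6, 110.6, 121.4.
The total first reaches 89 DD on day 8.

day 8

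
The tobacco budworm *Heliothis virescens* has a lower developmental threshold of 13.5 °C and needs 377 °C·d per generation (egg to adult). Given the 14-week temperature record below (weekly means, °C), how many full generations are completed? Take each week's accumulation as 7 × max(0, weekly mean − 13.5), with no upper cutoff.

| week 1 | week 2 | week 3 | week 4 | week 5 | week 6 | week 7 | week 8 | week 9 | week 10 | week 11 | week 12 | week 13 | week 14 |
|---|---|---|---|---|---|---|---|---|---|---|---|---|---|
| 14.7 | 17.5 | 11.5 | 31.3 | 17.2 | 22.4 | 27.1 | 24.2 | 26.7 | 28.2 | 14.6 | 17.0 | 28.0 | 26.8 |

2 generations

Weekly DD (7 × max(0, T̄ − 13.5)): 8.4, 28.0, 0.0, 124.6, 25.9, 62.3, 95.2, 74.9, 92.4, 102.9, 7.7, 24.5, 101.5, 93.1.
Season total = 841.4 DD.
Complete generations = ⌊841.4 / 377⌋ = 2.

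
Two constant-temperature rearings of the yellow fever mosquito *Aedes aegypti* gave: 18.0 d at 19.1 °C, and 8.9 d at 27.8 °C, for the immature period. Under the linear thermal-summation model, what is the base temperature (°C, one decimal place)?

10.6 °C

Linear rate model ⇒ the product D·(T − T_b) is constant across temperatures.
18.0·(19.1 − T_b) = 8.9·(27.8 − T_b)
T_b = (18.0·19.1 − 8.9·27.8) / (18.0 − 8.9) = 96.38 / 9.1 = 10.591 °C ≈ 10.6 °C.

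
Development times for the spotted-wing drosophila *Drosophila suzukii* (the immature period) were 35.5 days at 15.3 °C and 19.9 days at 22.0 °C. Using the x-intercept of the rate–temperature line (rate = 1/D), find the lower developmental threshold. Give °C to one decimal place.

Linear rate model ⇒ the product D·(T − T_b) is constant across temperatures.
35.5·(15.3 − T_b) = 19.9·(22.0 − T_b)
T_b = (35.5·15.3 − 19.9·22.0) / (35.5 − 19.9) = 105.35 / 15.6 = 6.753 °C ≈ 6.8 °C.

6.8 °C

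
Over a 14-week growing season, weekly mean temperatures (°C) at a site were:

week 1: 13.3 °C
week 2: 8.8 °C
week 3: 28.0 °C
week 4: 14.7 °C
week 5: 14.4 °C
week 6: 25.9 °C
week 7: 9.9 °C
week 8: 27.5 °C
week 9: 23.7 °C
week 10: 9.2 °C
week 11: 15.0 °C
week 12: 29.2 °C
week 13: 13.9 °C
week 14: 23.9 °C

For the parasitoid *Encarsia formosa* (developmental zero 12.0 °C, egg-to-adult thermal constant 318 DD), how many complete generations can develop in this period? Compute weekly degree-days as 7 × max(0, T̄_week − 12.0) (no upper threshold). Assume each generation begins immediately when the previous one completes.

Weekly DD (7 × max(0, T̄ − 12.0)): 9.1, 0.0, 112.0, 18.9, 16.8, 97.3, 0.0, 108.5, 81.9, 0.0, 21.0, 120.4, 13.3, 83.3.
Season total = 682.5 DD.
Complete generations = ⌊682.5 / 318⌋ = 2.

2 generations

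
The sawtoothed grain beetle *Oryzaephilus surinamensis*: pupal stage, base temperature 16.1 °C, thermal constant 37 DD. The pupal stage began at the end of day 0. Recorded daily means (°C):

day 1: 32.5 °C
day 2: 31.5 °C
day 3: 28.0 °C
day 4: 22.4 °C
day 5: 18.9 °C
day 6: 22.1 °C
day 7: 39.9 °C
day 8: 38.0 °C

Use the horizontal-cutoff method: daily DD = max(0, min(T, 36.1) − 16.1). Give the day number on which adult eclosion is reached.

Daily DD above 16.1 °C (capped at 20.0): 16.4, 15.4, 11.9, 6.3, 2.8, 6.0, 20.0, 20.0.
Cumulative: 16.4, 31.8, 43.7, 50.0, 52.8, 58.8, 78.8, 98.8.
The total first reaches 37 DD on day 3.

day 3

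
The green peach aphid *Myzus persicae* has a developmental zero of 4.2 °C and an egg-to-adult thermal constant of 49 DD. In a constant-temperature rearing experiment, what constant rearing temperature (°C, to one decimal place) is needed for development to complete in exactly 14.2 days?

7.7 °C

Required daily accumulation = 49 / 14.2 = 3.451 DD/day.
T = T_base + 3.451 = 4.2 + 3.451 = 7.651 ≈ 7.7 °C.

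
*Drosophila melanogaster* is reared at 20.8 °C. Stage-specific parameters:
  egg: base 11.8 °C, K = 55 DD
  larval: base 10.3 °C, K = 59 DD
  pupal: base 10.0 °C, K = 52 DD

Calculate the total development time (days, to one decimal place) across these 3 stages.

16.5 days

egg: 55 / (20.8 − 11.8) = 55 / 9.0 = 6.111 d.
larval: 59 / (20.8 − 10.3) = 59 / 10.5 = 5.619 d.
pupal: 52 / (20.8 − 10.0) = 52 / 10.8 = 4.815 d.
Sum = 16.545 ≈ 16.5 days.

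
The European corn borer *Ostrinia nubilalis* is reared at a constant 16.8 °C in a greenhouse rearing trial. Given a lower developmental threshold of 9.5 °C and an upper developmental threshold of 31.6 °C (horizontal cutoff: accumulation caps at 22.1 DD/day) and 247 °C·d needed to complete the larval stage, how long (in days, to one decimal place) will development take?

Daily accumulation = 16.8 − 9.5 = 7.3 DD/day.
Duration = 247 / 7.3 = 33.836 ≈ 33.8 days.

33.8 days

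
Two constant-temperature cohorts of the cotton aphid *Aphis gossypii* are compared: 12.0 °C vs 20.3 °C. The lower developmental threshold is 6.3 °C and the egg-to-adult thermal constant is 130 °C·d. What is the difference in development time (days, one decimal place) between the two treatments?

13.5 days

At 12.0 °C: 130 / (12.0 − 6.3) = 130 / 5.7 = 22.807 d.
At 20.3 °C: 130 / (20.3 − 6.3) = 130 / 14.0 = 9.286 d.
Difference = |22.807 − 9.286| = 13.521 ≈ 13.5 days.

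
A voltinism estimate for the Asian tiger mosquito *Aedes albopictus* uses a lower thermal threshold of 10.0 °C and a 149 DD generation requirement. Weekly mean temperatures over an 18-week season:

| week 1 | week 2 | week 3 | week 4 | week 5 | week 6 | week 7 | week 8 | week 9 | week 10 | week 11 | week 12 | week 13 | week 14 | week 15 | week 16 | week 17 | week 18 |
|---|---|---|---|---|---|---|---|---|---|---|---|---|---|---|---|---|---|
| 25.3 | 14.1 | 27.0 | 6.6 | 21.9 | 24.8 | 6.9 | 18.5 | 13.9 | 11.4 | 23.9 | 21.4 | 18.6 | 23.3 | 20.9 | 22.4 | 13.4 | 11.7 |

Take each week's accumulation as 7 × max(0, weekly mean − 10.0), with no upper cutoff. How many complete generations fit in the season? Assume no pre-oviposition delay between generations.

7 generations

Weekly DD (7 × max(0, T̄ − 10.0)): 107.1, 28.7, 119.0, 0.0, 83.3, 103.6, 0.0, 59.5, 27.3, 9.8, 97.3, 79.8, 60.2, 93.1, 76.3, 86.8, 23.8, 11.9.
Season total = 1067.5 DD.
Complete generations = ⌊1067.5 / 149⌋ = 7.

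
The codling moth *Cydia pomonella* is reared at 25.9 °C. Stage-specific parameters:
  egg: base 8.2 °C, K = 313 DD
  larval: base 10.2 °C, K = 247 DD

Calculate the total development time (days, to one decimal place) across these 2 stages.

egg: 313 / (25.9 − 8.2) = 313 / 17.7 = 17.684 d.
larval: 247 / (25.9 − 10.2) = 247 / 15.7 = 15.732 d.
Sum = 33.416 ≈ 33.4 days.

33.4 days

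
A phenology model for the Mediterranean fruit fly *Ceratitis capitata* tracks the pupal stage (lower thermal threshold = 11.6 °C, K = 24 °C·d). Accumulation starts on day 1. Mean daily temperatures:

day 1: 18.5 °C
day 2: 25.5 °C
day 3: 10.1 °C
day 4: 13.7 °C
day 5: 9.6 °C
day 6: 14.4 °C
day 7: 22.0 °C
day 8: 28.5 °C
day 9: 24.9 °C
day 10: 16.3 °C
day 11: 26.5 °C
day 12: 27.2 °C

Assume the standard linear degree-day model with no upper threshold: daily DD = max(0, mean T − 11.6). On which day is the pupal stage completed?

Daily DD above 11.6 °C: 6.9, 13.9, 0.0, 2.1, 0.0, 2.8, 10.4, 16.9, 13.3, 4.7, 14.9, 15.6.
Cumulative: 6.9, 20.8, 20.8, 22.9, 22.9, 25.7, 36.1, 53.0, 66.3, 71.0, 85.9, 101.5.
The total first reaches 24 DD on day 6.

day 6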